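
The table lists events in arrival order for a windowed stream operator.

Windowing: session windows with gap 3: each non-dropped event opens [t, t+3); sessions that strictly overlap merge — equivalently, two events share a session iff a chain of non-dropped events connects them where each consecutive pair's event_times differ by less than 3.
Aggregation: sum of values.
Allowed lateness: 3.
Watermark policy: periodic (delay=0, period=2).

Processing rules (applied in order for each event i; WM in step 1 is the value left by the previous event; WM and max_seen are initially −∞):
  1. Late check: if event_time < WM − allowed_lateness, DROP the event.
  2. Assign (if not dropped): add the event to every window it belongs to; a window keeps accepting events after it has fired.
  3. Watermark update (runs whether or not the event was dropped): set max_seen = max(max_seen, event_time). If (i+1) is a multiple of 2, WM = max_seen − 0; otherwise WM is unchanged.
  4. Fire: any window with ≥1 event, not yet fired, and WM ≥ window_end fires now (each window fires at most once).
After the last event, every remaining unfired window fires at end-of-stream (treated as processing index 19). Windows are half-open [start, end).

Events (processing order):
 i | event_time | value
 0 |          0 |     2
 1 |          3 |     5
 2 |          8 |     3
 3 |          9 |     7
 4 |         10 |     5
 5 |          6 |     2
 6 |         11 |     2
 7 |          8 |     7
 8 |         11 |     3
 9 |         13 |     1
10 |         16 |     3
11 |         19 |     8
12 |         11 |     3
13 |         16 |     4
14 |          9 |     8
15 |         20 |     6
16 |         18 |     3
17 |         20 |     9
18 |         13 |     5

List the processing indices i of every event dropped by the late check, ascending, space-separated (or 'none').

i=0 t=0 v=2: → [0,3); WM=−∞
i=1 t=3 v=5: → [3,6); WM=3
i=2 t=8 v=3: → [8,11); WM=3
i=3 t=9 v=7: → [8,12); WM=9
i=4 t=10 v=5: → [8,13); WM=9
i=5 t=6 v=2: → [6,13); WM=10
i=6 t=11 v=2: → [6,14); WM=10
i=7 t=8 v=7: → [6,14); WM=11
i=8 t=11 v=3: → [6,14); WM=11
i=9 t=13 v=1: → [6,16); WM=13
i=10 t=16 v=3: → [16,19); WM=13
i=11 t=19 v=8: → [19,22); WM=19
i=12 t=11 v=3: DROP (t<19-3); WM=19
i=13 t=16 v=4: → [16,19); WM=19
i=14 t=9 v=8: DROP (t<19-3); WM=19
i=15 t=20 v=6: → [19,23); WM=20
i=16 t=18 v=3: → [16,23); WM=20
i=17 t=20 v=9: → [16,23); WM=20
i=18 t=13 v=5: DROP (t<20-3); WM=20

12 14 18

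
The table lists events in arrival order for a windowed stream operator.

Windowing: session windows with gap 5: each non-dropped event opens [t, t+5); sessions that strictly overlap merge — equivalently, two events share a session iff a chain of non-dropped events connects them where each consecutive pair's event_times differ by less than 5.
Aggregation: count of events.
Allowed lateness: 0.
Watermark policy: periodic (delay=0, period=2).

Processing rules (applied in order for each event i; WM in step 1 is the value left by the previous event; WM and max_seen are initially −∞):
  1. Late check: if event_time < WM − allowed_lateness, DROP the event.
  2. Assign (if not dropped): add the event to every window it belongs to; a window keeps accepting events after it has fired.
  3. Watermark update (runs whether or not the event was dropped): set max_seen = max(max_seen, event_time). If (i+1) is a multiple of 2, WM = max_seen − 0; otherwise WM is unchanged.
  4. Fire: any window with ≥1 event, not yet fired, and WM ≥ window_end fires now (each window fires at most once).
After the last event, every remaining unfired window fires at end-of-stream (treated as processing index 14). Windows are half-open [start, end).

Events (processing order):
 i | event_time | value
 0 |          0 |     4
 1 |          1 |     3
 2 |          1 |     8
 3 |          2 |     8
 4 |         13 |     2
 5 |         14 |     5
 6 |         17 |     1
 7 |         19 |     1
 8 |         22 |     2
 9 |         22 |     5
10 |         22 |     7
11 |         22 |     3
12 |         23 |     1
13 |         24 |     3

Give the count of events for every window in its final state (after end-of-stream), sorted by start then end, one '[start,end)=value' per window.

i=0 t=0 v=4: → [0,5); WM=−∞
i=1 t=1 v=3: → [0,6); WM=1
i=2 t=1 v=8: → [0,6); WM=1
i=3 t=2 v=8: → [0,7); WM=2
i=4 t=13 v=2: → [13,18); WM=2
i=5 t=14 v=5: → [13,19); WM=14
i=6 t=17 v=1: → [13,22); WM=14
i=7 t=19 v=1: → [13,24); WM=19
i=8 t=22 v=2: → [13,27); WM=19
i=9 t=22 v=5: → [13,27); WM=22
i=10 t=22 v=7: → [13,27); WM=22
i=11 t=22 v=3: → [13,27); WM=22
i=12 t=23 v=1: → [13,28); WM=22
i=13 t=24 v=3: → [13,29); WM=24

[0,7)=4 [13,29)=10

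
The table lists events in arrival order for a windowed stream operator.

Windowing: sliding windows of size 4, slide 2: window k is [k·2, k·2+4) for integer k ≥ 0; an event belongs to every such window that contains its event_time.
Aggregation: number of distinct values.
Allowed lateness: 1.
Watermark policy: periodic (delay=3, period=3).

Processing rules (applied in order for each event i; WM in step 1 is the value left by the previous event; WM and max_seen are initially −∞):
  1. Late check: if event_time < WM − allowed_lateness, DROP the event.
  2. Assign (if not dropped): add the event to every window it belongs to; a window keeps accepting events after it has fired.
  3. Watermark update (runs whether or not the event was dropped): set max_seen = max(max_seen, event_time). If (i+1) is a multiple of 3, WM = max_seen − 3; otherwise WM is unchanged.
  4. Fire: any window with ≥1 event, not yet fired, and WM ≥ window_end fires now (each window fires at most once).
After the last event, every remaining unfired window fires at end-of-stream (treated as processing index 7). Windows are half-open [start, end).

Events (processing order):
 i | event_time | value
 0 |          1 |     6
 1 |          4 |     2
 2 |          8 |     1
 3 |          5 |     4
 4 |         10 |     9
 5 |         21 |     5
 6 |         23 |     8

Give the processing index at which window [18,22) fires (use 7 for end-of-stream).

7

i=0 t=1 v=6: → [0,4); WM=−∞
i=1 t=4 v=2: → [4,8),[2,6); WM=−∞
i=2 t=8 v=1: → [8,12),[6,10); WM=5; [0,4) fires=1
i=3 t=5 v=4: → [4,8),[2,6); WM=5
i=4 t=10 v=9: → [10,14),[8,12); WM=5
i=5 t=21 v=5: → [20,24),[18,22); WM=18; [2,6) fires=2 [4,8) fires=2 [6,10) fires=1 [8,12) fires=2 [10,14) fires=1
i=6 t=23 v=8: → [22,26),[20,24); WM=18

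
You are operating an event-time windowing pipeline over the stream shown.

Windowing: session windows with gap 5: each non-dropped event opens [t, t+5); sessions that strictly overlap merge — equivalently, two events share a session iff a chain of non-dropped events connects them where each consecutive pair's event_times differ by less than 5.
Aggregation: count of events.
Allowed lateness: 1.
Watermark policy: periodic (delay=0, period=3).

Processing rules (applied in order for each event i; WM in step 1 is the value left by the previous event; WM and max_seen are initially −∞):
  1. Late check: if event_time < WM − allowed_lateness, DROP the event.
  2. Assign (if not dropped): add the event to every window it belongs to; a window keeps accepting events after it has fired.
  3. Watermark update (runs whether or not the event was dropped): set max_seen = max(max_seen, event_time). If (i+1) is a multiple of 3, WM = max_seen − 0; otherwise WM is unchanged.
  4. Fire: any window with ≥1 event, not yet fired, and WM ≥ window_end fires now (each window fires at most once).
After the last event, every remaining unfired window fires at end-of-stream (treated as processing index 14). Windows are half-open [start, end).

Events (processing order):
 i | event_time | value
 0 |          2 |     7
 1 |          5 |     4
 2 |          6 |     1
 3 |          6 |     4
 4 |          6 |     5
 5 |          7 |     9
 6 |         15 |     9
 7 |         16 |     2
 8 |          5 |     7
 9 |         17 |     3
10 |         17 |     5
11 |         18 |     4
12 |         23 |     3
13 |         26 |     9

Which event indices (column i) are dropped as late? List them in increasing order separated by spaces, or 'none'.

8

i=0 t=2 v=7: → [2,7); WM=−∞
i=1 t=5 v=4: → [2,10); WM=−∞
i=2 t=6 v=1: → [2,11); WM=6
i=3 t=6 v=4: → [2,11); WM=6
i=4 t=6 v=5: → [2,11); WM=6
i=5 t=7 v=9: → [2,12); WM=7
i=6 t=15 v=9: → [15,20); WM=7
i=7 t=16 v=2: → [15,21); WM=7
i=8 t=5 v=7: DROP (t<7-1); WM=16
i=9 t=17 v=3: → [15,22); WM=16
i=10 t=17 v=5: → [15,22); WM=16
i=11 t=18 v=4: → [15,23); WM=18
i=12 t=23 v=3: → [23,28); WM=18
i=13 t=26 v=9: → [23,31); WM=18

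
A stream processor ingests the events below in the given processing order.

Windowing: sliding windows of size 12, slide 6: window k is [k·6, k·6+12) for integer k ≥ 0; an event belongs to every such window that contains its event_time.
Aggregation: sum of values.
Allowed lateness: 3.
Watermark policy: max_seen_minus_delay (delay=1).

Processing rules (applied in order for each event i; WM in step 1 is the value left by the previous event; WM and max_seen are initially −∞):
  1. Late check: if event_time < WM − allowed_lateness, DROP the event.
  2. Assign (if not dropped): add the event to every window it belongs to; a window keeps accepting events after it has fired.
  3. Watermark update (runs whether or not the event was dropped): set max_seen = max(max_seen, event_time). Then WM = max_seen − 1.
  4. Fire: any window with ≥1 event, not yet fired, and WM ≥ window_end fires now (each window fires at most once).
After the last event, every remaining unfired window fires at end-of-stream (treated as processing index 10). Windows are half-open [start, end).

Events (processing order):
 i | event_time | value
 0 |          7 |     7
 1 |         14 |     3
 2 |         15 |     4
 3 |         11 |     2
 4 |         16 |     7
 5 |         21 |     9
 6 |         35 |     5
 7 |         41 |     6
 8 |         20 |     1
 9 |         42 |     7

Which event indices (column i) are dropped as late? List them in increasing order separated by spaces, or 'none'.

8

i=0 t=7 v=7: → [6,18),[0,12); WM=6
i=1 t=14 v=3: → [12,24),[6,18); WM=13; [0,12) fires=7
i=2 t=15 v=4: → [12,24),[6,18); WM=14
i=3 t=11 v=2: → [6,18),[0,12); WM=14
i=4 t=16 v=7: → [12,24),[6,18); WM=15
i=5 t=21 v=9: → [18,30),[12,24); WM=20; [6,18) fires=23
i=6 t=35 v=5: → [30,42),[24,36); WM=34; [12,24) fires=23 [18,30) fires=9
i=7 t=41 v=6: → [36,48),[30,42); WM=40; [24,36) fires=5
i=8 t=20 v=1: DROP (t<40-3); WM=40
i=9 t=42 v=7: → [42,54),[36,48); WM=41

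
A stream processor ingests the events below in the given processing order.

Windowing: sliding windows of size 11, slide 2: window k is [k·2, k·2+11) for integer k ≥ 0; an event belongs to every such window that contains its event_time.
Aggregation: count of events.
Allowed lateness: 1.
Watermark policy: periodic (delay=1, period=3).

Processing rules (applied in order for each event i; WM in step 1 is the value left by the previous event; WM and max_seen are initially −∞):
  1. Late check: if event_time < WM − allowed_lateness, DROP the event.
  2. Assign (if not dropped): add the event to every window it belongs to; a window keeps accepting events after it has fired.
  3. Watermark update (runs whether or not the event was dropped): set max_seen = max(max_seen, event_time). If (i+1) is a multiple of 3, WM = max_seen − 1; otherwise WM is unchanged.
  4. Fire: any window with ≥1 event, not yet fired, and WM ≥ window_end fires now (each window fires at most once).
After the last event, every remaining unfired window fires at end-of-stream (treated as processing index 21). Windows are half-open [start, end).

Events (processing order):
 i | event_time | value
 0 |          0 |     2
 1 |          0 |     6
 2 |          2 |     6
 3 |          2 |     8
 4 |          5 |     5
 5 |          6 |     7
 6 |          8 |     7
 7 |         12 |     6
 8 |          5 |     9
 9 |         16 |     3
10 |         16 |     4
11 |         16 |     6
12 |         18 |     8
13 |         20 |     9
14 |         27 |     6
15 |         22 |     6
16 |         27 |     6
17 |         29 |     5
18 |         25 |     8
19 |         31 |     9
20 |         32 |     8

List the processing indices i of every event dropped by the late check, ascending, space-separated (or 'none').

i=0 t=0 v=2: → [0,11); WM=−∞
i=1 t=0 v=6: → [0,11); WM=−∞
i=2 t=2 v=6: → [2,13),[0,11); WM=1
i=3 t=2 v=8: → [2,13),[0,11); WM=1
i=4 t=5 v=5: → [4,15),[2,13),[0,11); WM=1
i=5 t=6 v=7: → [6,17),[4,15),[2,13),[0,11); WM=5
i=6 t=8 v=7: → [8,19),[6,17),[4,15),[2,13),[0,11); WM=5
i=7 t=12 v=6: → [12,23),[10,21),[8,19),[6,17),[4,15),[2,13); WM=5
i=8 t=5 v=9: → [4,15),[2,13),[0,11); WM=11; [0,11) fires=8
i=9 t=16 v=3: → [16,27),[14,25),[12,23),[10,21),[8,19),[6,17); WM=11
i=10 t=16 v=4: → [16,27),[14,25),[12,23),[10,21),[8,19),[6,17); WM=11
i=11 t=16 v=6: → [16,27),[14,25),[12,23),[10,21),[8,19),[6,17); WM=15; [2,13) fires=7 [4,15) fires=5
i=12 t=18 v=8: → [18,29),[16,27),[14,25),[12,23),[10,21),[8,19); WM=15
i=13 t=20 v=9: → [20,31),[18,29),[16,27),[14,25),[12,23),[10,21); WM=15
i=14 t=27 v=6: → [26,37),[24,35),[22,33),[20,31),[18,29); WM=26; [6,17) fires=6 [8,19) fires=6 [10,21) fires=6 [12,23) fires=6 [14,25) fires=5
i=15 t=22 v=6: DROP (t<26-1); WM=26
i=16 t=27 v=6: → [26,37),[24,35),[22,33),[20,31),[18,29); WM=26
i=17 t=29 v=5: → [28,39),[26,37),[24,35),[22,33),[20,31); WM=28; [16,27) fires=5
i=18 t=25 v=8: DROP (t<28-1); WM=28
i=19 t=31 v=9: → [30,41),[28,39),[26,37),[24,35),[22,33); WM=28
i=20 t=32 v=8: → [32,43),[30,41),[28,39),[26,37),[24,35),[22,33); WM=31; [18,29) fires=4 [20,31) fires=4

15 18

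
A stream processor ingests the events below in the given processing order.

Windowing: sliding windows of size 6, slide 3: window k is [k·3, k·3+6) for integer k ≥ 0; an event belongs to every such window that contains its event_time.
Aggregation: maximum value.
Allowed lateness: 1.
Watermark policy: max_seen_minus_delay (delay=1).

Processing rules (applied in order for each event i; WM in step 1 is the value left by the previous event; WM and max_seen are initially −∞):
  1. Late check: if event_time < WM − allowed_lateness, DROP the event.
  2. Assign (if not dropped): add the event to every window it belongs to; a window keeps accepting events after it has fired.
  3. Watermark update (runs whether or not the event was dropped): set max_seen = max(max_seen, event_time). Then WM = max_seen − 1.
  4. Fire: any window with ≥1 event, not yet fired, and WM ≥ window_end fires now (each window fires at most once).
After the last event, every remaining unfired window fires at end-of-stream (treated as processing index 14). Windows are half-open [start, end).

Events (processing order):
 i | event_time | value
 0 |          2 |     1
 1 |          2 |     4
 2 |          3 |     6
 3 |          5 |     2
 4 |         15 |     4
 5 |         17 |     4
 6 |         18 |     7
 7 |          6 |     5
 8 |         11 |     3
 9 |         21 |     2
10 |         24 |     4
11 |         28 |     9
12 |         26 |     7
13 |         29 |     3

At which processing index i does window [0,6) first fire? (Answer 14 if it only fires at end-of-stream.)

i=0 t=2 v=1: → [0,6); WM=1
i=1 t=2 v=4: → [0,6); WM=1
i=2 t=3 v=6: → [3,9),[0,6); WM=2
i=3 t=5 v=2: → [3,9),[0,6); WM=4
i=4 t=15 v=4: → [15,21),[12,18); WM=14; [0,6) fires=6 [3,9) fires=6
i=5 t=17 v=4: → [15,21),[12,18); WM=16
i=6 t=18 v=7: → [18,24),[15,21); WM=17
i=7 t=6 v=5: DROP (t<17-1); WM=17
i=8 t=11 v=3: DROP (t<17-1); WM=17
i=9 t=21 v=2: → [21,27),[18,24); WM=20; [12,18) fires=4
i=10 t=24 v=4: → [24,30),[21,27); WM=23; [15,21) fires=7
i=11 t=28 v=9: → [27,33),[24,30); WM=27; [18,24) fires=7 [21,27) fires=4
i=12 t=26 v=7: → [24,30),[21,27); WM=27
i=13 t=29 v=3: → [27,33),[24,30); WM=28

4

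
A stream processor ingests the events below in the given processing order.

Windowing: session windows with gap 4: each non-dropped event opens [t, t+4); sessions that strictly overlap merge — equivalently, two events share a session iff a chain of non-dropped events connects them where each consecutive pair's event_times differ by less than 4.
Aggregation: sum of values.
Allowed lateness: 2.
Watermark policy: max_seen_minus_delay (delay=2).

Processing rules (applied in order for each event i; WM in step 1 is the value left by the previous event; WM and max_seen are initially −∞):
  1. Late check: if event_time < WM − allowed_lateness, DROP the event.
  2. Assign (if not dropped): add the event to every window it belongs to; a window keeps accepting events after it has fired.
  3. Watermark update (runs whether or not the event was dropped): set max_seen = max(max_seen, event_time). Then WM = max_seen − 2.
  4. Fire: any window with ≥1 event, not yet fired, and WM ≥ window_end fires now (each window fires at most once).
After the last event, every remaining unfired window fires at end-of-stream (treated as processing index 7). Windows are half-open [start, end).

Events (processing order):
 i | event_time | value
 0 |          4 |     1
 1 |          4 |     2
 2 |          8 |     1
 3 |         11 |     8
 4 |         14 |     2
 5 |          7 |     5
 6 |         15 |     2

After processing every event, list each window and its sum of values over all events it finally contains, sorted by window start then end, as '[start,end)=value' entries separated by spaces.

i=0 t=4 v=1: → [4,8); WM=2
i=1 t=4 v=2: → [4,8); WM=2
i=2 t=8 v=1: → [8,12); WM=6
i=3 t=11 v=8: → [8,15); WM=9
i=4 t=14 v=2: → [8,18); WM=12
i=5 t=7 v=5: DROP (t<12-2); WM=12
i=6 t=15 v=2: → [8,19); WM=13

[4,8)=3 [8,19)=13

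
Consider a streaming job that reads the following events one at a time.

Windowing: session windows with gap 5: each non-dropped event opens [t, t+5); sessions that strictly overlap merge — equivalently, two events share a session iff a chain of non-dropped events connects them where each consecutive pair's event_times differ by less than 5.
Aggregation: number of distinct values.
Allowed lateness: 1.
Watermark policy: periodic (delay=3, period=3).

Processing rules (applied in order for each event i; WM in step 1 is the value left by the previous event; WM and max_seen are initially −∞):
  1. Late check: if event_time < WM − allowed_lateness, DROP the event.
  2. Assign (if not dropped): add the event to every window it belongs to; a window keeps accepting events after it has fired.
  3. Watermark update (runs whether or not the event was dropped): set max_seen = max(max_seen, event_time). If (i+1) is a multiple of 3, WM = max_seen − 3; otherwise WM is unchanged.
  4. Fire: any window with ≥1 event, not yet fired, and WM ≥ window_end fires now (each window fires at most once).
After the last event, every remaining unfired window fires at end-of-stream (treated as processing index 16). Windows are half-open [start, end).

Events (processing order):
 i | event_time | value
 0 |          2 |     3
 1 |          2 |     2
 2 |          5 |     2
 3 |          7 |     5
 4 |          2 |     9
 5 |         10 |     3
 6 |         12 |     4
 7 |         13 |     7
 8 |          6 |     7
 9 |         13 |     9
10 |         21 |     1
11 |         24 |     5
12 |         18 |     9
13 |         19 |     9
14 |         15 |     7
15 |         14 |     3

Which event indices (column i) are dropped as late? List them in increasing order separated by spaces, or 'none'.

12 13 14 15

i=0 t=2 v=3: → [2,7); WM=−∞
i=1 t=2 v=2: → [2,7); WM=−∞
i=2 t=5 v=2: → [2,10); WM=2
i=3 t=7 v=5: → [2,12); WM=2
i=4 t=2 v=9: → [2,12); WM=2
i=5 t=10 v=3: → [2,15); WM=7
i=6 t=12 v=4: → [2,17); WM=7
i=7 t=13 v=7: → [2,18); WM=7
i=8 t=6 v=7: → [2,18); WM=10
i=9 t=13 v=9: → [2,18); WM=10
i=10 t=21 v=1: → [21,26); WM=10
i=11 t=24 v=5: → [21,29); WM=21
i=12 t=18 v=9: DROP (t<21-1); WM=21
i=13 t=19 v=9: DROP (t<21-1); WM=21
i=14 t=15 v=7: DROP (t<21-1); WM=21
i=15 t=14 v=3: DROP (t<21-1); WM=21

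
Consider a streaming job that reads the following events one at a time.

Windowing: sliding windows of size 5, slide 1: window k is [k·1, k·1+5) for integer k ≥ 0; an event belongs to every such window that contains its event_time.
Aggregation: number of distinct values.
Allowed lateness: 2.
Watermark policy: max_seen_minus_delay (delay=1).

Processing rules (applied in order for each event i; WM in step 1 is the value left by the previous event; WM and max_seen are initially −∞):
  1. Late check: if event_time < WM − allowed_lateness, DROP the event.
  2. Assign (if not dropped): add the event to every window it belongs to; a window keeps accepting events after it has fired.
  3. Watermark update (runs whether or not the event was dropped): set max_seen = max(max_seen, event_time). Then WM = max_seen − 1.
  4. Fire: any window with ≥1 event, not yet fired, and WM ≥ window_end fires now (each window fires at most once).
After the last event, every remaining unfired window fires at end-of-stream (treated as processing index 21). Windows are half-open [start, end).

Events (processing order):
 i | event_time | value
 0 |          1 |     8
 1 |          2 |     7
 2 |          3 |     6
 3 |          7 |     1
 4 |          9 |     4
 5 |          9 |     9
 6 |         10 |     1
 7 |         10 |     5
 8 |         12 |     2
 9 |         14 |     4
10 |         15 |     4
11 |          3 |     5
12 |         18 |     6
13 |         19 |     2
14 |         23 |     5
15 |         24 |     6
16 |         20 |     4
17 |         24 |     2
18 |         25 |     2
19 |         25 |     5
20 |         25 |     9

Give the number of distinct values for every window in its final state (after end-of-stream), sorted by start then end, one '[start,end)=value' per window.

i=0 t=1 v=8: → [1,6),[0,5); WM=0
i=1 t=2 v=7: → [2,7),[1,6),[0,5); WM=1
i=2 t=3 v=6: → [3,8),[2,7),[1,6),[0,5); WM=2
i=3 t=7 v=1: → [7,12),[6,11),[5,10),[4,9),[3,8); WM=6; [0,5) fires=3 [1,6) fires=3
i=4 t=9 v=4: → [9,14),[8,13),[7,12),[6,11),[5,10); WM=8; [2,7) fires=2 [3,8) fires=2
i=5 t=9 v=9: → [9,14),[8,13),[7,12),[6,11),[5,10); WM=8
i=6 t=10 v=1: → [10,15),[9,14),[8,13),[7,12),[6,11); WM=9; [4,9) fires=1
i=7 t=10 v=5: → [10,15),[9,14),[8,13),[7,12),[6,11); WM=9
i=8 t=12 v=2: → [12,17),[11,16),[10,15),[9,14),[8,13); WM=11; [5,10) fires=3 [6,11) fires=4
i=9 t=14 v=4: → [14,19),[13,18),[12,17),[11,16),[10,15); WM=13; [7,12) fires=4 [8,13) fires=5
i=10 t=15 v=4: → [15,20),[14,19),[13,18),[12,17),[11,16); WM=14; [9,14) fires=5
i=11 t=3 v=5: DROP (t<14-2); WM=14
i=12 t=18 v=6: → [18,23),[17,22),[16,21),[15,20),[14,19); WM=17; [10,15) fires=4 [11,16) fires=2 [12,17) fires=2
i=13 t=19 v=2: → [19,24),[18,23),[17,22),[16,21),[15,20); WM=18; [13,18) fires=1
i=14 t=23 v=5: → [23,28),[22,27),[21,26),[20,25),[19,24); WM=22; [14,19) fires=2 [15,20) fires=3 [16,21) fires=2 [17,22) fires=2
i=15 t=24 v=6: → [24,29),[23,28),[22,27),[21,26),[20,25); WM=23; [18,23) fires=2
i=16 t=20 v=4: DROP (t<23-2); WM=23
i=17 t=24 v=2: → [24,29),[23,28),[22,27),[21,26),[20,25); WM=23
i=18 t=25 v=2: → [25,30),[24,29),[23,28),[22,27),[21,26); WM=24; [19,24) fires=2
i=19 t=25 v=5: → [25,30),[24,29),[23,28),[22,27),[21,26); WM=24
i=20 t=25 v=9: → [25,30),[24,29),[23,28),[22,27),[21,26); WM=24

[0,5)=3 [1,6)=3 [2,7)=2 [3,8)=2 [4,9)=1 [5,10)=3 [6,11)=4 [7,12)=4 [8,13)=5 [9,14)=5 [10,15)=4 [11,16)=2 [12,17)=2 [13,18)=1 [14,19)=2 [15,20)=3 [16,21)=2 [17,22)=2 [18,23)=2 [19,24)=2 [20,25)=3 [21,26)=4 [22,27)=4 [23,28)=4 [24,29)=4 [25,30)=3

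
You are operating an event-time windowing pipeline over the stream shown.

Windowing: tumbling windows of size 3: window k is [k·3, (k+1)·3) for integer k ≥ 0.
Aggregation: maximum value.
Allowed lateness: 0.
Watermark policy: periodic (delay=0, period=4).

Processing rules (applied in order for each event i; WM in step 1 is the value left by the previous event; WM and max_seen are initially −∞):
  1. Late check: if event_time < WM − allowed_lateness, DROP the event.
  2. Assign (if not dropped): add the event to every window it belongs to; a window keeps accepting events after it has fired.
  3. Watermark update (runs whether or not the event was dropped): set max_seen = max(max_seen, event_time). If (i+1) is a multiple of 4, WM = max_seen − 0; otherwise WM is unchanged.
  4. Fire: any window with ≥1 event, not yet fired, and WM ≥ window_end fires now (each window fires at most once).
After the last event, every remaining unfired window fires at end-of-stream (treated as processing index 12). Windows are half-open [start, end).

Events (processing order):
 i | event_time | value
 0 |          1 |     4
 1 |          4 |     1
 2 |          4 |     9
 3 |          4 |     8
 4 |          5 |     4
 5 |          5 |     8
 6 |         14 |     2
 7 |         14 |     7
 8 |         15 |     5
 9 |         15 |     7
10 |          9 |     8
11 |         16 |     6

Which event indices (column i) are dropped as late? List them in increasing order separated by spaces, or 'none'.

i=0 t=1 v=4: → [0,3); WM=−∞
i=1 t=4 v=1: → [3,6); WM=−∞
i=2 t=4 v=9: → [3,6); WM=−∞
i=3 t=4 v=8: → [3,6); WM=4; [0,3) fires=4
i=4 t=5 v=4: → [3,6); WM=4
i=5 t=5 v=8: → [3,6); WM=4
i=6 t=14 v=2: → [12,15); WM=4
i=7 t=14 v=7: → [12,15); WM=14; [3,6) fires=9
i=8 t=15 v=5: → [15,18); WM=14
i=9 t=15 v=7: → [15,18); WM=14
i=10 t=9 v=8: DROP (t<14-0); WM=14
i=11 t=16 v=6: → [15,18); WM=16; [12,15) fires=7

10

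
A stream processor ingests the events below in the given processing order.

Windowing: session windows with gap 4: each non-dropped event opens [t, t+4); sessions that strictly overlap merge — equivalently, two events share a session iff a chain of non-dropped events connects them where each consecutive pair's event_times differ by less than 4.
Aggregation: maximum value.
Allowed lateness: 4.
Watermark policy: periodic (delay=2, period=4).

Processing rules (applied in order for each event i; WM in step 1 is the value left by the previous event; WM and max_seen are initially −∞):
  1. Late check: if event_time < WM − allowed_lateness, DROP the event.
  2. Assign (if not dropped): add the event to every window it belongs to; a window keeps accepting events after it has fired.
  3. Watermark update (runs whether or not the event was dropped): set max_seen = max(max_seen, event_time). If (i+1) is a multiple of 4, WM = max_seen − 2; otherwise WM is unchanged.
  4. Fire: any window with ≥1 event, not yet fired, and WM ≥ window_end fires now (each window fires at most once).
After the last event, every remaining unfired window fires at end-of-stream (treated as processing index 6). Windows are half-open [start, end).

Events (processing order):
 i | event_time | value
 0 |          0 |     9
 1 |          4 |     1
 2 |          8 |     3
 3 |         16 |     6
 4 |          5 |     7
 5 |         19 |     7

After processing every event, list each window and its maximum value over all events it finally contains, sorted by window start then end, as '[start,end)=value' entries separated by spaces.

[0,4)=9 [4,8)=1 [8,12)=3 [16,23)=7

i=0 t=0 v=9: → [0,4); WM=−∞
i=1 t=4 v=1: → [4,8); WM=−∞
i=2 t=8 v=3: → [8,12); WM=−∞
i=3 t=16 v=6: → [16,20); WM=14
i=4 t=5 v=7: DROP (t<14-4); WM=14
i=5 t=19 v=7: → [16,23); WM=14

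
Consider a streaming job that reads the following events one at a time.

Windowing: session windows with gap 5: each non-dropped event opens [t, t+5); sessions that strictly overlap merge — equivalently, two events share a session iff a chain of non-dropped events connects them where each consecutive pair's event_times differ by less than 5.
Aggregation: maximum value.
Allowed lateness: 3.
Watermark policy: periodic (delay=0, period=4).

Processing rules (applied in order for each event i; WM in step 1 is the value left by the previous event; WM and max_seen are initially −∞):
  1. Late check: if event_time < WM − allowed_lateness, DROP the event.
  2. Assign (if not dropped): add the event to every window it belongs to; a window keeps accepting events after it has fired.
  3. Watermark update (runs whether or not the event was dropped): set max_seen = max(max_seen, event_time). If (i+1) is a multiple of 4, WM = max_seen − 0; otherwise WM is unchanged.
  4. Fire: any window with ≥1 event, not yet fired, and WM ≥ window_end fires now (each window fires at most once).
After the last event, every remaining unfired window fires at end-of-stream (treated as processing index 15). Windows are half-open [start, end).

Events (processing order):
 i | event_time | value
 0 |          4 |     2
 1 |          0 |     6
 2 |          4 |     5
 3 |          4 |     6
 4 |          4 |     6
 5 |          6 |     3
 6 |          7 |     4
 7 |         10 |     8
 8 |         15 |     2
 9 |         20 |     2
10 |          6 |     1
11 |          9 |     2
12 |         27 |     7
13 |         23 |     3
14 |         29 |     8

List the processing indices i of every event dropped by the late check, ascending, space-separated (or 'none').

i=0 t=4 v=2: → [4,9); WM=−∞
i=1 t=0 v=6: → [0,9); WM=−∞
i=2 t=4 v=5: → [0,9); WM=−∞
i=3 t=4 v=6: → [0,9); WM=4
i=4 t=4 v=6: → [0,9); WM=4
i=5 t=6 v=3: → [0,11); WM=4
i=6 t=7 v=4: → [0,12); WM=4
i=7 t=10 v=8: → [0,15); WM=10
i=8 t=15 v=2: → [15,20); WM=10
i=9 t=20 v=2: → [20,25); WM=10
i=10 t=6 v=1: DROP (t<10-3); WM=10
i=11 t=9 v=2: → [0,15); WM=20
i=12 t=27 v=7: → [27,32); WM=20
i=13 t=23 v=3: → [20,32); WM=20
i=14 t=29 v=8: → [20,34); WM=20

10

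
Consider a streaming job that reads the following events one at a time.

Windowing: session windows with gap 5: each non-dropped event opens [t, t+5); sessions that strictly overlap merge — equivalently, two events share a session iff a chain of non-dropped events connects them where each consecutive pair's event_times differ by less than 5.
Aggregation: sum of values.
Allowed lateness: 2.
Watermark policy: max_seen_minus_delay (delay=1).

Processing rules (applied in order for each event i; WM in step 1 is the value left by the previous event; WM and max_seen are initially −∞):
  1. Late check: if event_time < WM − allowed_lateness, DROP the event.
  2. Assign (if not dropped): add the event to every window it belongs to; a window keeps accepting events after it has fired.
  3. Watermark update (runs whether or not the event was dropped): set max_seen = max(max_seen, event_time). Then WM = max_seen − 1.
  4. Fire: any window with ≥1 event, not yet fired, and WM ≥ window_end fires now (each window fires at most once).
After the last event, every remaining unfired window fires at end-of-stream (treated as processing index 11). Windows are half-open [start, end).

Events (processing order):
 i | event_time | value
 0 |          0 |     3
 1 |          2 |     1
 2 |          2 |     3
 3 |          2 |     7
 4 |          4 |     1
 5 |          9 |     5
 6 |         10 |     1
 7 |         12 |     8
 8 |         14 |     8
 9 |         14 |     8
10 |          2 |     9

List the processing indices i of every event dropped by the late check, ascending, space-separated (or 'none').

i=0 t=0 v=3: → [0,5); WM=-1
i=1 t=2 v=1: → [0,7); WM=1
i=2 t=2 v=3: → [0,7); WM=1
i=3 t=2 v=7: → [0,7); WM=1
i=4 t=4 v=1: → [0,9); WM=3
i=5 t=9 v=5: → [9,14); WM=8
i=6 t=10 v=1: → [9,15); WM=9
i=7 t=12 v=8: → [9,17); WM=11
i=8 t=14 v=8: → [9,19); WM=13
i=9 t=14 v=8: → [9,19); WM=13
i=10 t=2 v=9: DROP (t<13-2); WM=13

10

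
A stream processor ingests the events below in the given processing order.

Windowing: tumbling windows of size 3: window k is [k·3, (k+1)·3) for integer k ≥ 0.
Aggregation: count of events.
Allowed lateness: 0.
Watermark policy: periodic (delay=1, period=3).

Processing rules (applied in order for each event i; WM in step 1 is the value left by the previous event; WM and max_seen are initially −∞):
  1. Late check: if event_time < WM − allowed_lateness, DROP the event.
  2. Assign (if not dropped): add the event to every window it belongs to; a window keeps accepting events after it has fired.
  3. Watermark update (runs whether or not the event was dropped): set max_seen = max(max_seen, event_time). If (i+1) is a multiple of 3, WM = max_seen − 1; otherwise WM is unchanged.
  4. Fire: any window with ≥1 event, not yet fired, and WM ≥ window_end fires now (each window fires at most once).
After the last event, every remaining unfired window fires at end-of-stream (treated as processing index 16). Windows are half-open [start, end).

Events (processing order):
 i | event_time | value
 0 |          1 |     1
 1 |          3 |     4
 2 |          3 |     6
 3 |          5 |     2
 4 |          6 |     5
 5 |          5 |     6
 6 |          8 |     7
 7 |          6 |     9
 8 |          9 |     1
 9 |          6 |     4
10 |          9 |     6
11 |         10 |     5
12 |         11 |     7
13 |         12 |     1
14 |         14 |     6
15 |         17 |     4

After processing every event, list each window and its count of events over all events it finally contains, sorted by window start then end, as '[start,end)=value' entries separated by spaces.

[0,3)=1 [3,6)=4 [6,9)=3 [9,12)=4 [12,15)=2 [15,18)=1

i=0 t=1 v=1: → [0,3); WM=−∞
i=1 t=3 v=4: → [3,6); WM=−∞
i=2 t=3 v=6: → [3,6); WM=2
i=3 t=5 v=2: → [3,6); WM=2
i=4 t=6 v=5: → [6,9); WM=2
i=5 t=5 v=6: → [3,6); WM=5; [0,3) fires=1
i=6 t=8 v=7: → [6,9); WM=5
i=7 t=6 v=9: → [6,9); WM=5
i=8 t=9 v=1: → [9,12); WM=8; [3,6) fires=4
i=9 t=6 v=4: DROP (t<8-0); WM=8
i=10 t=9 v=6: → [9,12); WM=8
i=11 t=10 v=5: → [9,12); WM=9; [6,9) fires=3
i=12 t=11 v=7: → [9,12); WM=9
i=13 t=12 v=1: → [12,15); WM=9
i=14 t=14 v=6: → [12,15); WM=13; [9,12) fires=4
i=15 t=17 v=4: → [15,18); WM=13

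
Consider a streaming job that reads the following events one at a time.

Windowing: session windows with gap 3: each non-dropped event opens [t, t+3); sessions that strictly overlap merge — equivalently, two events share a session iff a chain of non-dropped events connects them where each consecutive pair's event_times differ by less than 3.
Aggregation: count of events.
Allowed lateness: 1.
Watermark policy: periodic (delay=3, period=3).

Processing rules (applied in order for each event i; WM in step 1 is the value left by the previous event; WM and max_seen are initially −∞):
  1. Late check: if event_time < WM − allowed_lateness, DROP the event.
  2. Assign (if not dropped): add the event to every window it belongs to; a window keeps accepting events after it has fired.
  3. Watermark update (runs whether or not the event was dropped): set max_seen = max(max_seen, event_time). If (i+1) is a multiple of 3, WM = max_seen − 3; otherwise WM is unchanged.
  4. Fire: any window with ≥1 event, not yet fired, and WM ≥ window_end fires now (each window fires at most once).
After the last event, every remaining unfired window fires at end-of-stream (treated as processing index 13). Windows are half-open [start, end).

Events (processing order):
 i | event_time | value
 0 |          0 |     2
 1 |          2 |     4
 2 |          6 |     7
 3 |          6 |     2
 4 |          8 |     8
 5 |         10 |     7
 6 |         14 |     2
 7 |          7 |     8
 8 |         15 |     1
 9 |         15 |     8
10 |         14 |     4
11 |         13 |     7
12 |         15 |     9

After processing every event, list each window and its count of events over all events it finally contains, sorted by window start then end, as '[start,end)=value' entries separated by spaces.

i=0 t=0 v=2: → [0,3); WM=−∞
i=1 t=2 v=4: → [0,5); WM=−∞
i=2 t=6 v=7: → [6,9); WM=3
i=3 t=6 v=2: → [6,9); WM=3
i=4 t=8 v=8: → [6,11); WM=3
i=5 t=10 v=7: → [6,13); WM=7
i=6 t=14 v=2: → [14,17); WM=7
i=7 t=7 v=8: → [6,13); WM=7
i=8 t=15 v=1: → [14,18); WM=12
i=9 t=15 v=8: → [14,18); WM=12
i=10 t=14 v=4: → [14,18); WM=12
i=11 t=13 v=7: → [13,18); WM=12
i=12 t=15 v=9: → [13,18); WM=12

[0,5)=2 [6,13)=5 [13,18)=6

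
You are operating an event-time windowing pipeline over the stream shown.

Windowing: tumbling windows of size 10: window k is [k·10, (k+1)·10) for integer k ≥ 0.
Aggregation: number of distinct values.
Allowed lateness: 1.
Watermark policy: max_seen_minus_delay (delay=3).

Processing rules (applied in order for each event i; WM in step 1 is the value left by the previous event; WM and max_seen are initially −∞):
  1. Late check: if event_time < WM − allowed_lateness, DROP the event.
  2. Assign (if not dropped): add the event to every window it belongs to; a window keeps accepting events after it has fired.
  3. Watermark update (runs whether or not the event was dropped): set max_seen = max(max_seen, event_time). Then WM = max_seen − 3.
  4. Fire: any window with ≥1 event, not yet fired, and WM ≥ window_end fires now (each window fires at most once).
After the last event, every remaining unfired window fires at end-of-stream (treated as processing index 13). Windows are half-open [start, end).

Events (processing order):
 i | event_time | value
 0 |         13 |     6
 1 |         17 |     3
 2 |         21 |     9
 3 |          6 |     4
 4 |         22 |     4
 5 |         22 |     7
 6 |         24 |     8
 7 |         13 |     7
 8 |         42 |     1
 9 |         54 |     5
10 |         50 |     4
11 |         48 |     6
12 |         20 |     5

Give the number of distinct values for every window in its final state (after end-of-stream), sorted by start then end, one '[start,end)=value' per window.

[10,20)=2 [20,30)=4 [40,50)=1 [50,60)=2

i=0 t=13 v=6: → [10,20); WM=10
i=1 t=17 v=3: → [10,20); WM=14
i=2 t=21 v=9: → [20,30); WM=18
i=3 t=6 v=4: DROP (t<18-1); WM=18
i=4 t=22 v=4: → [20,30); WM=19
i=5 t=22 v=7: → [20,30); WM=19
i=6 t=24 v=8: → [20,30); WM=21; [10,20) fires=2
i=7 t=13 v=7: DROP (t<21-1); WM=21
i=8 t=42 v=1: → [40,50); WM=39; [20,30) fires=4
i=9 t=54 v=5: → [50,60); WM=51; [40,50) fires=1
i=10 t=50 v=4: → [50,60); WM=51
i=11 t=48 v=6: DROP (t<51-1); WM=51
i=12 t=20 v=5: DROP (t<51-1); WM=51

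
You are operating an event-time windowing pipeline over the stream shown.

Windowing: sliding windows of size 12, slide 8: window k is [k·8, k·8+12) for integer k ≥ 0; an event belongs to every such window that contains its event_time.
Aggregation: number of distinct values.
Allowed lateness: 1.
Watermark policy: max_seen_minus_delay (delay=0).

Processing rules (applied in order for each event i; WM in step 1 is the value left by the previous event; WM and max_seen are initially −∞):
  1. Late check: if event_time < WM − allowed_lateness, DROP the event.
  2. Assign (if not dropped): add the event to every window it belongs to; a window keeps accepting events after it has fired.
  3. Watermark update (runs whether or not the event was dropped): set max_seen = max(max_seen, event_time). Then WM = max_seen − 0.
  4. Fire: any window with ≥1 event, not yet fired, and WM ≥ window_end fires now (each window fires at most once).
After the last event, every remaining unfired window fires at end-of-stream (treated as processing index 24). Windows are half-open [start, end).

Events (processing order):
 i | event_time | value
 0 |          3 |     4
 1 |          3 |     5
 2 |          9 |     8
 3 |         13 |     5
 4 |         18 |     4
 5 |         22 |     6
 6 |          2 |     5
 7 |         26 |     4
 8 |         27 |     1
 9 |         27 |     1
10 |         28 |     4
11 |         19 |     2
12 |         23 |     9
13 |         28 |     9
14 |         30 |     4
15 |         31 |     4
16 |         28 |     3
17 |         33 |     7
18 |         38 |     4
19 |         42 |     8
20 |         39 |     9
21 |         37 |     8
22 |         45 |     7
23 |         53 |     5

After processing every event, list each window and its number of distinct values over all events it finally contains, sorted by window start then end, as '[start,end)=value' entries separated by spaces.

[0,12)=3 [8,20)=3 [16,28)=3 [24,36)=4 [32,44)=3 [40,52)=2 [48,60)=1

i=0 t=3 v=4: → [0,12); WM=3
i=1 t=3 v=5: → [0,12); WM=3
i=2 t=9 v=8: → [8,20),[0,12); WM=9
i=3 t=13 v=5: → [8,20); WM=13; [0,12) fires=3
i=4 t=18 v=4: → [16,28),[8,20); WM=18
i=5 t=22 v=6: → [16,28); WM=22; [8,20) fires=3
i=6 t=2 v=5: DROP (t<22-1); WM=22
i=7 t=26 v=4: → [24,36),[16,28); WM=26
i=8 t=27 v=1: → [24,36),[16,28); WM=27
i=9 t=27 v=1: → [24,36),[16,28); WM=27
i=10 t=28 v=4: → [24,36); WM=28; [16,28) fires=3
i=11 t=19 v=2: DROP (t<28-1); WM=28
i=12 t=23 v=9: DROP (t<28-1); WM=28
i=13 t=28 v=9: → [24,36); WM=28
i=14 t=30 v=4: → [24,36); WM=30
i=15 t=31 v=4: → [24,36); WM=31
i=16 t=28 v=3: DROP (t<31-1); WM=31
i=17 t=33 v=7: → [32,44),[24,36); WM=33
i=18 t=38 v=4: → [32,44); WM=38; [24,36) fires=4
i=19 t=42 v=8: → [40,52),[32,44); WM=42
i=20 t=39 v=9: DROP (t<42-1); WM=42
i=21 t=37 v=8: DROP (t<42-1); WM=42
i=22 t=45 v=7: → [40,52); WM=45; [32,44) fires=3
i=23 t=53 v=5: → [48,60); WM=53; [40,52) fires=2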